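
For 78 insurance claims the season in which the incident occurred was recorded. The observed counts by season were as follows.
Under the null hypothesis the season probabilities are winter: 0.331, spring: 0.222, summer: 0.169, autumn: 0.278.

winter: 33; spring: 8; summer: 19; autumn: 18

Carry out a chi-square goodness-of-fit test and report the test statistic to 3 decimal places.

Expected counts E_i = n·p_i: 78×0.331 = 25.818, 78×0.222 = 17.316, 78×0.169 = 13.182, 78×0.278 = 21.684.
winter: (33 − 25.818)²/25.818 = 51.581124/25.818 = 1.9979
spring: (8 − 17.316)²/17.316 = 86.787856/17.316 = 5.0120
summer: (19 − 13.182)²/13.182 = 33.849124/13.182 = 2.5678
autumn: (18 − 21.684)²/21.684 = 13.571856/21.684 = 0.6259
Sum = 10.204

10.204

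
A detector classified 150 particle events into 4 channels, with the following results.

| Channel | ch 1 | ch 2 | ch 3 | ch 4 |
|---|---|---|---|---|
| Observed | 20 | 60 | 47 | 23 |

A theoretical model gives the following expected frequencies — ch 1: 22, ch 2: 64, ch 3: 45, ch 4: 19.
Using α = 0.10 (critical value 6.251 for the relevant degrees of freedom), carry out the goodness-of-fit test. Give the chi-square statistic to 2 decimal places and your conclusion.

1.36; do not reject

χ² = (20−22)²/22 + (60−64)²/64 + (47−45)²/45 + (23−19)²/19
   = 0.182 + 0.250 + 0.089 + 0.842
Sum = 1.36
df = 3. Since 1.36 < 6.251, we do not reject H₀.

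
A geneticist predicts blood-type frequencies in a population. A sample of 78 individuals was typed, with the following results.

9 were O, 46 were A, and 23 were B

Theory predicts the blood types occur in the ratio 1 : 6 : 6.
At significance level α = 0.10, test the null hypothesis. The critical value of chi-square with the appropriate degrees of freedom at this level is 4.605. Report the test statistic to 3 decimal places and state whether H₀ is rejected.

8.972; reject

Ratio total = 13. Expected counts: 78×1/13 = 6, 78×6/13 = 36, 78×6/13 = 36.
cat         O        E   (O−E)²/E
O           9        6     1.5000
A          46       36     2.7778
B          23       36     4.6944
Sum = 8.972
df = 2. Since 8.972 > 4.605, we reject H₀.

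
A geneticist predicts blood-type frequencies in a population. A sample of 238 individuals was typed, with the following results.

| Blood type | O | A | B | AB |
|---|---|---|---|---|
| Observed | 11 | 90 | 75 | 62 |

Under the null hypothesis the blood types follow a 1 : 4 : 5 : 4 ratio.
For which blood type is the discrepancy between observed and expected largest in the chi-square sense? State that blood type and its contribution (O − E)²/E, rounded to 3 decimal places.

A, 7.118

Ratio total = 14. Expected counts: 238×1/14 = 17, 238×4/14 = 68, 238×5/14 = 85, 238×4/14 = 68.
cat         O        E   (O−E)²/E
O          11       17     2.1176
A          90       68     7.1176
B          75       85     1.1765
AB         62       68     0.5294
The largest term is for A: 7.118.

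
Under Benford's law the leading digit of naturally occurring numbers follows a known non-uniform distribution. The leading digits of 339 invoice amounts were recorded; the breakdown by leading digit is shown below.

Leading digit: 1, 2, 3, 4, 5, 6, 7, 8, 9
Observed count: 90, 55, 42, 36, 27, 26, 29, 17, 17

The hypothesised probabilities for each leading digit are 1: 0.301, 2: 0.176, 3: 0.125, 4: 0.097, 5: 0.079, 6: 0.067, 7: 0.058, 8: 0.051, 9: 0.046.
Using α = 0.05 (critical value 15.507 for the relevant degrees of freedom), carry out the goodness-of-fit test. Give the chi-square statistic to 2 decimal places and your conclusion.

7.13; do not reject

Expected counts E_i = n·p_i: 339×0.301 = 102.039, 339×0.176 = 59.664, 339×0.125 = 42.375, 339×0.097 = 32.883, 339×0.079 = 26.781, 339×0.067 = 22.713, 339×0.058 = 19.662, 339×0.051 = 17.289, 339×0.046 = 15.594.
cat         O        E   (O−E)²/E
1          90  102.039      1.420
2          55   59.664      0.365
3          42   42.375      0.003
4          36   32.883      0.295
5          27   26.781      0.002
6          26   22.713      0.476
7          29   19.662      4.435
8          17   17.289      0.005
9          17   15.594      0.127
Sum = 7.13
df = 8. Since 7.13 < 15.507, we do not reject H₀.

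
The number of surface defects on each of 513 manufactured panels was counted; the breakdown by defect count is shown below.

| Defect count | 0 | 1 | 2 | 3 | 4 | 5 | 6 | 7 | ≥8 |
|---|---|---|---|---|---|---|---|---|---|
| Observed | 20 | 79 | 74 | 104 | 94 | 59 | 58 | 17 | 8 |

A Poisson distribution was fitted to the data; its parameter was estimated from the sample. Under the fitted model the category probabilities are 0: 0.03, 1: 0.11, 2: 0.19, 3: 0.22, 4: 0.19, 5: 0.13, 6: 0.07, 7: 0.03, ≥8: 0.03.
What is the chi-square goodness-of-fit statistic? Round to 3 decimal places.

35.071

Expected counts E_i = n·p_i: 513×0.03 = 15.39, 513×0.11 = 56.43, 513×0.19 = 97.47, 513×0.22 = 112.86, 513×0.19 = 97.47, 513×0.13 = 66.69, 513×0.07 = 35.91, 513×0.03 = 15.39, 513×0.03 = 15.39.
0: (20 − 15.39)²/15.39 = 21.2521/15.39 = 1.3809
1: (79 − 56.43)²/56.43 = 509.4049/56.43 = 9.0272
2: (74 − 97.47)²/97.47 = 550.8409/97.47 = 5.6514
3: (104 − 112.86)²/112.86 = 78.4996/112.86 = 0.6955
4: (94 − 97.47)²/97.47 = 12.0409/97.47 = 0.1235
5: (59 − 66.69)²/66.69 = 59.1361/66.69 = 0.8867
6: (58 − 35.91)²/35.91 = 487.9681/35.91 = 13.5886
7: (17 − 15.39)²/15.39 = 2.5921/15.39 = 0.1684
≥8: (8 − 15.39)²/15.39 = 54.6121/15.39 = 3.5485
Sum = 35.071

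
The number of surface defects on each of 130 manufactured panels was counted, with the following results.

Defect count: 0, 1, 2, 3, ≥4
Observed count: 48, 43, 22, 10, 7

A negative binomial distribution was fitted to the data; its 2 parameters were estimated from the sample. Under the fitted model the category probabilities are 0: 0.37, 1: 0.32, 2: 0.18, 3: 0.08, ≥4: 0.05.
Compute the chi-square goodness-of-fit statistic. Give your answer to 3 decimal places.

Expected counts E_i = n·p_i: 130×0.37 = 48.1, 130×0.32 = 41.6, 130×0.18 = 23.4, 130×0.08 = 10.4, 130×0.05 = 6.5.
0: (48 − 48.1)²/48.1 = 0.01/48.1 = 0.0002
1: (43 − 41.6)²/41.6 = 1.96/41.6 = 0.0471
2: (22 − 23.4)²/23.4 = 1.96/23.4 = 0.0838
3: (10 − 10.4)²/10.4 = 0.16/10.4 = 0.0154
≥4: (7 − 6.5)²/6.5 = 0.25/6.5 = 0.0385
Sum = 0.185

0.185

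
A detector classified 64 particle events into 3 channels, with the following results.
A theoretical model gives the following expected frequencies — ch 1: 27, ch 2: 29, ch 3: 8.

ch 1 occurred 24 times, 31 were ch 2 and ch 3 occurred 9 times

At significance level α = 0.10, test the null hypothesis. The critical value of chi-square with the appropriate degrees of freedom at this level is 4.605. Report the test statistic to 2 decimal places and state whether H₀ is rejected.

0.60; do not reject

χ² = (24−27)²/27 + (31−29)²/29 + (9−8)²/8
   = 0.333 + 0.138 + 0.125
Sum = 0.60
df = 2. Since 0.60 < 4.605, we do not reject H₀.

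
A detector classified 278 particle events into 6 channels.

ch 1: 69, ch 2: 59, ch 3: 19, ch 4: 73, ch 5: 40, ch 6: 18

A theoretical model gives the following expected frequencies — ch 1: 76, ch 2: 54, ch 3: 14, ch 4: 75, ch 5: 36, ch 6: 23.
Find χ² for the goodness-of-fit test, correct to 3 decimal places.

4.478

ch 1: (69 − 76)²/76 = 49/76 = 0.6447
ch 2: (59 − 54)²/54 = 25/54 = 0.4630
ch 3: (19 − 14)²/14 = 25/14 = 1.7857
ch 4: (73 − 75)²/75 = 4/75 = 0.0533
ch 5: (40 − 36)²/36 = 16/36 = 0.4444
ch 6: (18 − 23)²/23 = 25/23 = 1.0870
Sum = 4.478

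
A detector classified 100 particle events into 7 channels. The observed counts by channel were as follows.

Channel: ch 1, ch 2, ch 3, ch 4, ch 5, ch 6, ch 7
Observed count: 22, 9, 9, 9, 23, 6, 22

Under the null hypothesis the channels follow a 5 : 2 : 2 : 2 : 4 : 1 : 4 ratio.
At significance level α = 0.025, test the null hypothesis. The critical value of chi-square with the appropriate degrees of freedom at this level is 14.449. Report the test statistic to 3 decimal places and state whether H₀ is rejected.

Ratio total = 20. Expected counts: 100×5/20 = 25, 100×2/20 = 10, 100×2/20 = 10, 100×2/20 = 10, 100×4/20 = 20, 100×1/20 = 5, 100×4/20 = 20.
χ² = (22−25)²/25 + (9−10)²/10 + (9−10)²/10 + (9−10)²/10 + (23−20)²/20 + (6−5)²/5 + (22−20)²/20
   = 0.3600 + 0.1000 + 0.1000 + 0.1000 + 0.4500 + 0.2000 + 0.2000
Sum = 1.510
df = 6. Since 1.510 < 14.449, we do not reject H₀.

1.510; do not reject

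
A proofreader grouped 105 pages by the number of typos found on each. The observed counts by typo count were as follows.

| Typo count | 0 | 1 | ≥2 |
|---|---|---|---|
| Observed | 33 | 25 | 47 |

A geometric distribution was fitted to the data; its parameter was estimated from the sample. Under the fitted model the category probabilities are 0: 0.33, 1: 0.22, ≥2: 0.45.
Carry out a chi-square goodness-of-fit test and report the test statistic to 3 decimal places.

0.236

Expected counts E_i = n·p_i: 105×0.33 = 34.65, 105×0.22 = 23.1, 105×0.45 = 47.25.
cat         O        E   (O−E)²/E
0          33    34.65     0.0786
1          25     23.1     0.1563
≥2         47    47.25     0.0013
Sum = 0.236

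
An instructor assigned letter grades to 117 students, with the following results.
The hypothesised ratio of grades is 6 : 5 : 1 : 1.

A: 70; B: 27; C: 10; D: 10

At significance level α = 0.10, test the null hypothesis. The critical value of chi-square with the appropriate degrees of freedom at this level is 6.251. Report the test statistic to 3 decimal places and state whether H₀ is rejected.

Ratio total = 13. Expected counts: 117×6/13 = 54, 117×5/13 = 45, 117×1/13 = 9, 117×1/13 = 9.
A: (70 − 54)²/54 = 256/54 = 4.7407
B: (27 − 45)²/45 = 324/45 = 7.2000
C: (10 − 9)²/9 = 1/9 = 0.1111
D: (10 − 9)²/9 = 1/9 = 0.1111
Sum = 12.163
df = 3. Since 12.163 > 6.251, we reject H₀.

12.163; reject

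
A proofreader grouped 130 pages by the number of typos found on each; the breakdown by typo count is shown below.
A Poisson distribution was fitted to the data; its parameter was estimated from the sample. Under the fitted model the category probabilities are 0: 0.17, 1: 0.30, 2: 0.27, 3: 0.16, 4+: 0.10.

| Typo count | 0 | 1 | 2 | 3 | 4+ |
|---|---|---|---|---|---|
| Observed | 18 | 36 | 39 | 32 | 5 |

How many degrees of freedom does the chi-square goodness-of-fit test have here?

There are k = 5 categories and 1 parameter estimated from the data, so df = 5 − 1 − 1 = 3.

3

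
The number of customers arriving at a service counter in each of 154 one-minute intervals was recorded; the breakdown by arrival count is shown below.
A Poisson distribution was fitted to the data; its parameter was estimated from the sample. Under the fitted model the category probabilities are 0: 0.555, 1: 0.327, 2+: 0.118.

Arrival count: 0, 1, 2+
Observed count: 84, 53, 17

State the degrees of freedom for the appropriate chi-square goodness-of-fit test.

1

There are k = 3 categories and 1 parameter estimated from the data, so df = 3 − 1 − 1 = 1.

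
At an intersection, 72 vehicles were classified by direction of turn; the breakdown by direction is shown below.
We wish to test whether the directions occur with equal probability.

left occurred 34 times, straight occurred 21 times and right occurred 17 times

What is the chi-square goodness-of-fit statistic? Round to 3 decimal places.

6.583

Under H₀ each category has probability 1/3, so each expected count is 72/3 = 24.
χ² = (34−24)²/24 + (21−24)²/24 + (17−24)²/24
   = 4.1667 + 0.3750 + 2.0417
Sum = 6.583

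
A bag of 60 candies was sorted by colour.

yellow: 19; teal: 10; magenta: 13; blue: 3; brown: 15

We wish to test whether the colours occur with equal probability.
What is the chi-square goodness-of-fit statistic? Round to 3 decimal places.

Expected count for each of the 5 categories: 60/5 = 12.
χ² = (19−12)²/12 + (10−12)²/12 + (13−12)²/12 + (3−12)²/12 + (15−12)²/12
   = 4.0833 + 0.3333 + 0.0833 + 6.7500 + 0.7500
Sum = 12.000

12.000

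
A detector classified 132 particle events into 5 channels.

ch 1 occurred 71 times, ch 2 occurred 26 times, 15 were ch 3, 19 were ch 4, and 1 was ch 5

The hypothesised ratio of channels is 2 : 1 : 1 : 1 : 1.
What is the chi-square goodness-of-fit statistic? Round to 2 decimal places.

39.98

Ratio total = 6. Expected counts: 132×2/6 = 44, 132×1/6 = 22, 132×1/6 = 22, 132×1/6 = 22, 132×1/6 = 22.
ch 1: (71 − 44)²/44 = 729/44 = 16.568
ch 2: (26 − 22)²/22 = 16/22 = 0.727
ch 3: (15 − 22)²/22 = 49/22 = 2.227
ch 4: (19 − 22)²/22 = 9/22 = 0.409
ch 5: (1 − 22)²/22 = 441/22 = 20.045
Sum = 39.98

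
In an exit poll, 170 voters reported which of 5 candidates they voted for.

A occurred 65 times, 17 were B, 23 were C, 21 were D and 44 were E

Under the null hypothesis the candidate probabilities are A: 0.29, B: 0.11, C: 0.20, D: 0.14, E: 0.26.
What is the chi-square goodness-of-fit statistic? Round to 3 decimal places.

9.043

Expected counts E_i = n·p_i: 170×0.29 = 49.3, 170×0.11 = 18.7, 170×0.20 = 34, 170×0.14 = 23.8, 170×0.26 = 44.2.
cat         O        E   (O−E)²/E
A          65     49.3     4.9998
B          17     18.7     0.1545
C          23       34     3.5588
D          21     23.8     0.3294
E          44     44.2     0.0009
Sum = 9.043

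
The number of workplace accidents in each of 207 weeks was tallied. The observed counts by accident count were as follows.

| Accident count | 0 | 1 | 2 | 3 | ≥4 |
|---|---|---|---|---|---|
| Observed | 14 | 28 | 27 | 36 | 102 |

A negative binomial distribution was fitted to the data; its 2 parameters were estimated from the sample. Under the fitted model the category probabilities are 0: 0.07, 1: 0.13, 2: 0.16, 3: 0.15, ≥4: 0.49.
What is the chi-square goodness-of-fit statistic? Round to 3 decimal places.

Expected counts E_i = n·p_i: 207×0.07 = 14.49, 207×0.13 = 26.91, 207×0.16 = 33.12, 207×0.15 = 31.05, 207×0.49 = 101.43.
χ² = (14−14.49)²/14.49 + (28−26.91)²/26.91 + (27−33.12)²/33.12 + (36−31.05)²/31.05 + (102−101.43)²/101.43
   = 0.0166 + 0.0442 + 1.1309 + 0.7891 + 0.0032
Sum = 1.984

1.984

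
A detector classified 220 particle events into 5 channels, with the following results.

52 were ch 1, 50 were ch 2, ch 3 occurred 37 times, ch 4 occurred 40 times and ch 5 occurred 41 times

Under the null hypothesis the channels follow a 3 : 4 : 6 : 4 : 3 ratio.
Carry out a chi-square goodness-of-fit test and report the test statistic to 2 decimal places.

26.80

Ratio total = 20. Expected counts: 220×3/20 = 33, 220×4/20 = 44, 220×6/20 = 66, 220×4/20 = 44, 220×3/20 = 33.
ch 1: (52 − 33)²/33 = 361/33 = 10.939
ch 2: (50 − 44)²/44 = 36/44 = 0.818
ch 3: (37 − 66)²/66 = 841/66 = 12.742
ch 4: (40 − 44)²/44 = 16/44 = 0.364
ch 5: (41 − 33)²/33 = 64/33 = 1.939
Sum = 26.80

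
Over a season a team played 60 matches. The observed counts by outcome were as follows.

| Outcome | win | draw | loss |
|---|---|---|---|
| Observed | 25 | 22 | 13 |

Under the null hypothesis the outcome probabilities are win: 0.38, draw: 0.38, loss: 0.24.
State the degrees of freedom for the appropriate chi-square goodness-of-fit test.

2

There are k = 3 categories and no parameters were estimated from the data, so df = 3 − 1 = 2.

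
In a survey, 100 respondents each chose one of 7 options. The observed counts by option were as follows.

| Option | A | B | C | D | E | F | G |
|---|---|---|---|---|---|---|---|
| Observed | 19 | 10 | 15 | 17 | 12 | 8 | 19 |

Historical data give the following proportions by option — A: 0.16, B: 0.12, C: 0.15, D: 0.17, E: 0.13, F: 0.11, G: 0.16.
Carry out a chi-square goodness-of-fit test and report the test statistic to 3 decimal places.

Expected counts E_i = n·p_i: 100×0.16 = 16, 100×0.12 = 12, 100×0.15 = 15, 100×0.17 = 17, 100×0.13 = 13, 100×0.11 = 11, 100×0.16 = 16.
cat         O        E   (O−E)²/E
A          19       16     0.5625
B          10       12     0.3333
C          15       15     0.0000
D          17       17     0.0000
E          12       13     0.0769
F           8       11     0.8182
G          19       16     0.5625
Sum = 2.353

2.353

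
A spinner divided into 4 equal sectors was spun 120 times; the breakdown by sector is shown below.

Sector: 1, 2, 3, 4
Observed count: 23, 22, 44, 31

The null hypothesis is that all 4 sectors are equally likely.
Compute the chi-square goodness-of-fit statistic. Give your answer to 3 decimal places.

10.333

Under H₀ each category has probability 1/4, so each expected count is 120/4 = 30.
χ² = (23−30)²/30 + (22−30)²/30 + (44−30)²/30 + (31−30)²/30
   = 1.6333 + 2.1333 + 6.5333 + 0.0333
Sum = 10.333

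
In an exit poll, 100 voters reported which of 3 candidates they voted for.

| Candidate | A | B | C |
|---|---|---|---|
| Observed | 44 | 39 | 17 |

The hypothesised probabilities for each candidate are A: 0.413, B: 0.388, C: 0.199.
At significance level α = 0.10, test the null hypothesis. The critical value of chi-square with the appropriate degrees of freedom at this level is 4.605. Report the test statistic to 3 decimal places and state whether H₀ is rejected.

0.600; do not reject

Expected counts E_i = n·p_i: 100×0.413 = 41.3, 100×0.388 = 38.8, 100×0.199 = 19.9.
cat         O        E   (O−E)²/E
A          44     41.3     0.1765
B          39     38.8     0.0010
C          17     19.9     0.4226
Sum = 0.600
df = 2. Since 0.600 < 4.605, we do not reject H₀.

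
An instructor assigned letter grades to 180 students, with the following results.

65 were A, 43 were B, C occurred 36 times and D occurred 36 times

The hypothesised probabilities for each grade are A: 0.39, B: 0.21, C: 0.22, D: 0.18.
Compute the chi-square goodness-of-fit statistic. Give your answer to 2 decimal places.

Expected counts E_i = n·p_i: 180×0.39 = 70.2, 180×0.21 = 37.8, 180×0.22 = 39.6, 180×0.18 = 32.4.
χ² = (65−70.2)²/70.2 + (43−37.8)²/37.8 + (36−39.6)²/39.6 + (36−32.4)²/32.4
   = 0.385 + 0.715 + 0.327 + 0.400
Sum = 1.83

1.83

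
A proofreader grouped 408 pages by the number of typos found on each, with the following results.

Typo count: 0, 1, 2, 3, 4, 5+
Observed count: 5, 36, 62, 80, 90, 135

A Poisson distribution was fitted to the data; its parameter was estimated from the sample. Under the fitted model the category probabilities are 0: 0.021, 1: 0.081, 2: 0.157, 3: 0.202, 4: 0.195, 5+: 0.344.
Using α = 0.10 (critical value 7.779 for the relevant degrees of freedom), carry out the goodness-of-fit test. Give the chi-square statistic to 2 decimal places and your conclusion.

Expected counts E_i = n·p_i: 408×0.021 = 8.568, 408×0.081 = 33.048, 408×0.157 = 64.056, 408×0.202 = 82.416, 408×0.195 = 79.56, 408×0.344 = 140.352.
χ² = (5−8.568)²/8.568 + (36−33.048)²/33.048 + (62−64.056)²/64.056 + (80−82.416)²/82.416 + (90−79.56)²/79.56 + (135−140.352)²/140.352
   = 1.486 + 0.264 + 0.066 + 0.071 + 1.370 + 0.204
Sum = 3.46
df = 4. Since 3.46 < 7.779, we do not reject H₀.

3.46; do not reject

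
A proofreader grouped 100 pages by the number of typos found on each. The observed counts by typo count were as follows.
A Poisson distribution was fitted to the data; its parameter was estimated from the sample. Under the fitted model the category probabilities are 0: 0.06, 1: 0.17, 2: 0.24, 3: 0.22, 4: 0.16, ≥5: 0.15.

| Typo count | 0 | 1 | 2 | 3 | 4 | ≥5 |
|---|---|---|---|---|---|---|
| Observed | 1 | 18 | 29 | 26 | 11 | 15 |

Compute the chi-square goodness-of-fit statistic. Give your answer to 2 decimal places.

Expected counts E_i = n·p_i: 100×0.06 = 6, 100×0.17 = 17, 100×0.24 = 24, 100×0.22 = 22, 100×0.16 = 16, 100×0.15 = 15.
cat         O        E   (O−E)²/E
0           1        6      4.167
1          18       17      0.059
2          29       24      1.042
3          26       22      0.727
4          11       16      1.563
≥5         15       15      0.000
Sum = 7.56

7.56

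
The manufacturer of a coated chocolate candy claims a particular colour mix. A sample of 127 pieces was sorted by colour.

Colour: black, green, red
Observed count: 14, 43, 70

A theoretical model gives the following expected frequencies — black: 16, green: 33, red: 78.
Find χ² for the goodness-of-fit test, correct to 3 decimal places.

χ² = (14−16)²/16 + (43−33)²/33 + (70−78)²/78
   = 0.2500 + 3.0303 + 0.8205
Sum = 4.101

4.101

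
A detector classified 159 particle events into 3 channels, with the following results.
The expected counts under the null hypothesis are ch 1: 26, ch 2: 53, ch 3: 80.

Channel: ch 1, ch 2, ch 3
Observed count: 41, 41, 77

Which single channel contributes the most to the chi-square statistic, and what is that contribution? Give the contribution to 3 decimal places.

ch 1, 8.654

cat         O        E   (O−E)²/E
ch 1       41       26     8.6538
ch 2       41       53     2.7170
ch 3       77       80     0.1125
The largest term is for ch 1: 8.654.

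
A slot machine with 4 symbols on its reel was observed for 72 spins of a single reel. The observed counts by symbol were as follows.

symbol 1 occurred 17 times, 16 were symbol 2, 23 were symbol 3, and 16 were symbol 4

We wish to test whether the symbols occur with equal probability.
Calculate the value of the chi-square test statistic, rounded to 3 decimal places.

1.889

Under H₀ each category has probability 1/4, so each expected count is 72/4 = 18.
symbol 1: (17 − 18)²/18 = 1/18 = 0.0556
symbol 2: (16 − 18)²/18 = 4/18 = 0.2222
symbol 3: (23 − 18)²/18 = 25/18 = 1.3889
symbol 4: (16 − 18)²/18 = 4/18 = 0.2222
Sum = 1.889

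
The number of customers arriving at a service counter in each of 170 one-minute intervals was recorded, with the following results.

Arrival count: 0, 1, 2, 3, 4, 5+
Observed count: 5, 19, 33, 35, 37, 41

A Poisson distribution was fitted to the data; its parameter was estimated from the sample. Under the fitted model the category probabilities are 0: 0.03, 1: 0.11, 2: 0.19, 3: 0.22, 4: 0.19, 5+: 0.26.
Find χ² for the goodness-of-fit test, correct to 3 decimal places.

1.092

Expected counts E_i = n·p_i: 170×0.03 = 5.1, 170×0.11 = 18.7, 170×0.19 = 32.3, 170×0.22 = 37.4, 170×0.19 = 32.3, 170×0.26 = 44.2.
0: (5 − 5.1)²/5.1 = 0.01/5.1 = 0.0020
1: (19 − 18.7)²/18.7 = 0.09/18.7 = 0.0048
2: (33 − 32.3)²/32.3 = 0.49/32.3 = 0.0152
3: (35 − 37.4)²/37.4 = 5.76/37.4 = 0.1540
4: (37 − 32.3)²/32.3 = 22.09/32.3 = 0.6839
5+: (41 − 44.2)²/44.2 = 10.24/44.2 = 0.2317
Sum = 1.092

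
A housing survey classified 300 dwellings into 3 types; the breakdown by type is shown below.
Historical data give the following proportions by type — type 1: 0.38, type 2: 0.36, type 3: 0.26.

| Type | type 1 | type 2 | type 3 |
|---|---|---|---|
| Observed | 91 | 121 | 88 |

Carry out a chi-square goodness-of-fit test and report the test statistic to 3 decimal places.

7.487

Expected counts E_i = n·p_i: 300×0.38 = 114, 300×0.36 = 108, 300×0.26 = 78.
cat         O        E   (O−E)²/E
type 1     91      114     4.6404
type 2    121      108     1.5648
type 3     88       78     1.2821
Sum = 7.487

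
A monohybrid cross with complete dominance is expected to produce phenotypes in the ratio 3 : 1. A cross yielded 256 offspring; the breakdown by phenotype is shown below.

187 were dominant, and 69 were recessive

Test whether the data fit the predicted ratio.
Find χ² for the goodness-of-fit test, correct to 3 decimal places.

Ratio total = 4. Expected counts: 256×3/4 = 192, 256×1/4 = 64.
cat            O        E   (O−E)²/E
dominant     187      192     0.1302
recessive     69       64     0.3906
Sum = 0.521

0.521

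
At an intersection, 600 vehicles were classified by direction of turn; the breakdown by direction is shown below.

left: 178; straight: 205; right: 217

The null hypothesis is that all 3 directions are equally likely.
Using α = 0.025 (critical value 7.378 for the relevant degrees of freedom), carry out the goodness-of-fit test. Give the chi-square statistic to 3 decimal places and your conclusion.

3.990; do not reject

Expected count for each of the 3 categories: 600/3 = 200.
left: (178 − 200)²/200 = 484/200 = 2.4200
straight: (205 − 200)²/200 = 25/200 = 0.1250
right: (217 − 200)²/200 = 289/200 = 1.4450
Sum = 3.990
df = 2. Since 3.990 < 7.378, we do not reject H₀.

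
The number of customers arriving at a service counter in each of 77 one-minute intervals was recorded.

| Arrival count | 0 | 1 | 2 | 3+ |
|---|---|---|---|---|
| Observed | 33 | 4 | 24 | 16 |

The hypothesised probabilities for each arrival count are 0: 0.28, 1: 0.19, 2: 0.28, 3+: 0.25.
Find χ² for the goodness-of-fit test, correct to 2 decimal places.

Expected counts E_i = n·p_i: 77×0.28 = 21.56, 77×0.19 = 14.63, 77×0.28 = 21.56, 77×0.25 = 19.25.
0: (33 − 21.56)²/21.56 = 130.8736/21.56 = 6.070
1: (4 − 14.63)²/14.63 = 112.9969/14.63 = 7.724
2: (24 − 21.56)²/21.56 = 5.9536/21.56 = 0.276
3+: (16 − 19.25)²/19.25 = 10.5625/19.25 = 0.549
Sum = 14.62

14.62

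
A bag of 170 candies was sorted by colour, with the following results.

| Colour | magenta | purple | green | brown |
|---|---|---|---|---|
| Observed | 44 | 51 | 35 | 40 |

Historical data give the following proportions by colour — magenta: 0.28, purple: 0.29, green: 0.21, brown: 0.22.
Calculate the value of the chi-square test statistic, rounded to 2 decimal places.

Expected counts E_i = n·p_i: 170×0.28 = 47.6, 170×0.29 = 49.3, 170×0.21 = 35.7, 170×0.22 = 37.4.
magenta: (44 − 47.6)²/47.6 = 12.96/47.6 = 0.272
purple: (51 − 49.3)²/49.3 = 2.89/49.3 = 0.059
green: (35 − 35.7)²/35.7 = 0.49/35.7 = 0.014
brown: (40 − 37.4)²/37.4 = 6.76/37.4 = 0.181
Sum = 0.53

0.53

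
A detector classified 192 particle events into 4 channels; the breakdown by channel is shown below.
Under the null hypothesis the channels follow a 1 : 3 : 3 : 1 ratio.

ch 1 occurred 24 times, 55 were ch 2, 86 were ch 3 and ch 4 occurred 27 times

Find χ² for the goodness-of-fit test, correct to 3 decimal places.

Ratio total = 8. Expected counts: 192×1/8 = 24, 192×3/8 = 72, 192×3/8 = 72, 192×1/8 = 24.
χ² = (24−24)²/24 + (55−72)²/72 + (86−72)²/72 + (27−24)²/24
   = 0.0000 + 4.0139 + 2.7222 + 0.3750
Sum = 7.111

7.111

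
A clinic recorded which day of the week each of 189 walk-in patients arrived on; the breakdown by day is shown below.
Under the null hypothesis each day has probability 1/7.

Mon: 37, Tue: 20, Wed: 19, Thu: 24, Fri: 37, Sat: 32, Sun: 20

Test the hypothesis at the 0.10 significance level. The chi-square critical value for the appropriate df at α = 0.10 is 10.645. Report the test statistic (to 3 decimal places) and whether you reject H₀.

Expected count for each of the 7 categories: 189/7 = 27.
χ² = (37−27)²/27 + (20−27)²/27 + (19−27)²/27 + (24−27)²/27 + (37−27)²/27 + (32−27)²/27 + (20−27)²/27
   = 3.7037 + 1.8148 + 2.3704 + 0.3333 + 3.7037 + 0.9259 + 1.8148
Sum = 14.667
df = 6. Since 14.667 > 10.645, we reject H₀.

14.667; reject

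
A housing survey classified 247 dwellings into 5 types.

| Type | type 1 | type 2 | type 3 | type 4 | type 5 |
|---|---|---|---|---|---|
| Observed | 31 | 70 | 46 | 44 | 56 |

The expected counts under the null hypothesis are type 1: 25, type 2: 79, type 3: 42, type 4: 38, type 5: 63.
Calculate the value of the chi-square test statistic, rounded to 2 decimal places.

4.57

χ² = (31−25)²/25 + (70−79)²/79 + (46−42)²/42 + (44−38)²/38 + (56−63)²/63
   = 1.440 + 1.025 + 0.381 + 0.947 + 0.778
Sum = 4.57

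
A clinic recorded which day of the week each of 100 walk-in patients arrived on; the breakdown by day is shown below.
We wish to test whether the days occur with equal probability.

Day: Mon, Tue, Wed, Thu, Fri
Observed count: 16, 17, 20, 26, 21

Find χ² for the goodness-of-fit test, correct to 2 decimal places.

Expected count for each of the 5 categories: 100/5 = 20.
χ² = (16−20)²/20 + (17−20)²/20 + (20−20)²/20 + (26−20)²/20 + (21−20)²/20
   = 0.800 + 0.450 + 0.000 + 1.800 + 0.050
Sum = 3.10

3.10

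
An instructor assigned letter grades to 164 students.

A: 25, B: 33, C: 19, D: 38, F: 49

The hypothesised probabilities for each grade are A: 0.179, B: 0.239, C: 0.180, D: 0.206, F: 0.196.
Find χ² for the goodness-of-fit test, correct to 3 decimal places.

Expected counts E_i = n·p_i: 164×0.179 = 29.356, 164×0.239 = 39.196, 164×0.180 = 29.52, 164×0.206 = 33.784, 164×0.196 = 32.144.
χ² = (25−29.356)²/29.356 + (33−39.196)²/39.196 + (19−29.52)²/29.52 + (38−33.784)²/33.784 + (49−32.144)²/32.144
   = 0.6464 + 0.9794 + 3.7490 + 0.5261 + 8.8391
Sum = 14.740

14.740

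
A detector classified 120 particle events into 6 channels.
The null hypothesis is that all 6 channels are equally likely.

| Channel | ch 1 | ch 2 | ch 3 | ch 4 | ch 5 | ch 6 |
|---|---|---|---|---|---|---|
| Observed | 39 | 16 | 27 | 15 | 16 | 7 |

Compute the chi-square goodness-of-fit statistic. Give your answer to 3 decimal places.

Under H₀ each category has probability 1/6, so each expected count is 120/6 = 20.
ch 1: (39 − 20)²/20 = 361/20 = 18.0500
ch 2: (16 − 20)²/20 = 16/20 = 0.8000
ch 3: (27 − 20)²/20 = 49/20 = 2.4500
ch 4: (15 − 20)²/20 = 25/20 = 1.2500
ch 5: (16 − 20)²/20 = 16/20 = 0.8000
ch 6: (7 − 20)²/20 = 169/20 = 8.4500
Sum = 31.800

31.800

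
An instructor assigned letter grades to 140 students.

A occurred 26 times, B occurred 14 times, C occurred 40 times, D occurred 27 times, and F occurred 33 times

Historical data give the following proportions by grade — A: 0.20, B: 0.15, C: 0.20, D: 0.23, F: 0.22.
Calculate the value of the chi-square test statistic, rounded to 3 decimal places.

Expected counts E_i = n·p_i: 140×0.20 = 28, 140×0.15 = 21, 140×0.20 = 28, 140×0.23 = 32.2, 140×0.22 = 30.8.
χ² = (26−28)²/28 + (14−21)²/21 + (40−28)²/28 + (27−32.2)²/32.2 + (33−30.8)²/30.8
   = 0.1429 + 2.3333 + 5.1429 + 0.8398 + 0.1571
Sum = 8.616

8.616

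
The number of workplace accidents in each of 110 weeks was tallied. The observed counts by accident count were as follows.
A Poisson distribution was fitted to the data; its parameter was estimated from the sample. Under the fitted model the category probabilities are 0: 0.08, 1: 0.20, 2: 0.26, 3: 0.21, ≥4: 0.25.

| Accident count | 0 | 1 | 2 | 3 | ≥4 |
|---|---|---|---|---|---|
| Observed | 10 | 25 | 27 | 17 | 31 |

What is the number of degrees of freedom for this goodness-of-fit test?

There are k = 5 categories and 1 parameter estimated from the data, so df = 5 − 1 − 1 = 3.

3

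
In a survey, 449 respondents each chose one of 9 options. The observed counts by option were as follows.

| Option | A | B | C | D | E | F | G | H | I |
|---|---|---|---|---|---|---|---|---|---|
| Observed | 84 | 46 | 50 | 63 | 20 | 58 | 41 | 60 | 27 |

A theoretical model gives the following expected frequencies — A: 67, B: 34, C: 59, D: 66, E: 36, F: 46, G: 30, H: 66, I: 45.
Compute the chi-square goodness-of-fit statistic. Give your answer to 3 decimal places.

32.078

A: (84 − 67)²/67 = 289/67 = 4.3134
B: (46 − 34)²/34 = 144/34 = 4.2353
C: (50 − 59)²/59 = 81/59 = 1.3729
D: (63 − 66)²/66 = 9/66 = 0.1364
E: (20 − 36)²/36 = 256/36 = 7.1111
F: (58 − 46)²/46 = 144/46 = 3.1304
G: (41 − 30)²/30 = 121/30 = 4.0333
H: (60 − 66)²/66 = 36/66 = 0.5455
I: (27 − 45)²/45 = 324/45 = 7.2000
Sum = 32.078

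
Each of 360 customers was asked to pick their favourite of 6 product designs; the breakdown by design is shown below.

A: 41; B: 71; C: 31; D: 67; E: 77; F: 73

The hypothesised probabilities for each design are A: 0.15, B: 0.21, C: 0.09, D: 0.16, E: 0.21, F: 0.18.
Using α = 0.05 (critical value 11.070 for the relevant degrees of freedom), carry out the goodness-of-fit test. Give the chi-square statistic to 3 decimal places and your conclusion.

Expected counts E_i = n·p_i: 360×0.15 = 54, 360×0.21 = 75.6, 360×0.09 = 32.4, 360×0.16 = 57.6, 360×0.21 = 75.6, 360×0.18 = 64.8.
cat         O        E   (O−E)²/E
A          41       54     3.1296
B          71     75.6     0.2799
C          31     32.4     0.0605
D          67     57.6     1.5340
E          77     75.6     0.0259
F          73     64.8     1.0377
Sum = 6.068
df = 5. Since 6.068 < 11.070, we do not reject H₀.

6.068; do not reject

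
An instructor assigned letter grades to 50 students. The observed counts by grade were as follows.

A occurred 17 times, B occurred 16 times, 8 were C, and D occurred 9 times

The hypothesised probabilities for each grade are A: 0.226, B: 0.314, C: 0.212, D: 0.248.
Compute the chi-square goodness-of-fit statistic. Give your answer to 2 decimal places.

4.45

Expected counts E_i = n·p_i: 50×0.226 = 11.3, 50×0.314 = 15.7, 50×0.212 = 10.6, 50×0.248 = 12.4.
χ² = (17−11.3)²/11.3 + (16−15.7)²/15.7 + (8−10.6)²/10.6 + (9−12.4)²/12.4
   = 2.875 + 0.006 + 0.638 + 0.932
Sum = 4.45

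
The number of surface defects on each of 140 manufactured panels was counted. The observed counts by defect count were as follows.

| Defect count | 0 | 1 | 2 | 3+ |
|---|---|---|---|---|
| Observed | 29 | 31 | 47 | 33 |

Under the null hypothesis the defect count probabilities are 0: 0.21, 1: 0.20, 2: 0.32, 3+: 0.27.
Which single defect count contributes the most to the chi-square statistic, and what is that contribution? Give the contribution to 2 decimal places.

Expected counts E_i = n·p_i: 140×0.21 = 29.4, 140×0.20 = 28, 140×0.32 = 44.8, 140×0.27 = 37.8.
cat         O        E   (O−E)²/E
0          29     29.4      0.005
1          31       28      0.321
2          47     44.8      0.108
3+         33     37.8      0.610
The largest term is for 3+: 0.61.

3+, 0.61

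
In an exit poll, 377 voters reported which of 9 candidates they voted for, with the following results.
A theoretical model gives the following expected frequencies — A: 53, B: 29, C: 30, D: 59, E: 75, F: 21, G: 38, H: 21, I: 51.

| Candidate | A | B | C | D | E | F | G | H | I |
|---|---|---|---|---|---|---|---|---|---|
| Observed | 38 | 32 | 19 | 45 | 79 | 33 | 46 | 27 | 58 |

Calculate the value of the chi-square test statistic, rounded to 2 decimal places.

23.34

cat         O        E   (O−E)²/E
A          38       53      4.245
B          32       29      0.310
C          19       30      4.033
D          45       59      3.322
E          79       75      0.213
F          33       21      6.857
G          46       38      1.684
H          27       21      1.714
I          58       51      0.961
Sum = 23.34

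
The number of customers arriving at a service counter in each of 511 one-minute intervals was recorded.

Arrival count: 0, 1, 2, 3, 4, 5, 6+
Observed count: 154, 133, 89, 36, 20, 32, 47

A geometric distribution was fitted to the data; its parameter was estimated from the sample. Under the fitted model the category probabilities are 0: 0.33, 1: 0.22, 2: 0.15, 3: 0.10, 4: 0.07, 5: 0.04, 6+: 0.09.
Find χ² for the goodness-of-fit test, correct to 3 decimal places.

Expected counts E_i = n·p_i: 511×0.33 = 168.63, 511×0.22 = 112.42, 511×0.15 = 76.65, 511×0.10 = 51.1, 511×0.07 = 35.77, 511×0.04 = 20.44, 511×0.09 = 45.99.
0: (154 − 168.63)²/168.63 = 214.0369/168.63 = 1.2693
1: (133 − 112.42)²/112.42 = 423.5364/112.42 = 3.7674
2: (89 − 76.65)²/76.65 = 152.5225/76.65 = 1.9899
3: (36 − 51.1)²/51.1 = 228.01/51.1 = 4.4620
4: (20 − 35.77)²/35.77 = 248.6929/35.77 = 6.9526
5: (32 − 20.44)²/20.44 = 133.6336/20.44 = 6.5378
6+: (47 − 45.99)²/45.99 = 1.0201/45.99 = 0.0222
Sum = 25.001

25.001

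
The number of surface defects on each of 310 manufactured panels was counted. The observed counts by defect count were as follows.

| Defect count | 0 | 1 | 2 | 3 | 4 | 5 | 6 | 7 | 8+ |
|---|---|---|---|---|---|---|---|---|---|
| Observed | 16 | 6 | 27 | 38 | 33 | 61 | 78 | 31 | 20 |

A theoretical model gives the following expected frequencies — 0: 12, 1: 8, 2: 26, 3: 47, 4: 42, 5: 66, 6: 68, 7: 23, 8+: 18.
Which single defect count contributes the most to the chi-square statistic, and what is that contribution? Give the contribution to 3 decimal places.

cat         O        E   (O−E)²/E
0          16       12     1.3333
1           6        8     0.5000
2          27       26     0.0385
3          38       47     1.7234
4          33       42     1.9286
5          61       66     0.3788
6          78       68     1.4706
7          31       23     2.7826
8+         20       18     0.2222
The largest term is for 7: 2.783.

7, 2.783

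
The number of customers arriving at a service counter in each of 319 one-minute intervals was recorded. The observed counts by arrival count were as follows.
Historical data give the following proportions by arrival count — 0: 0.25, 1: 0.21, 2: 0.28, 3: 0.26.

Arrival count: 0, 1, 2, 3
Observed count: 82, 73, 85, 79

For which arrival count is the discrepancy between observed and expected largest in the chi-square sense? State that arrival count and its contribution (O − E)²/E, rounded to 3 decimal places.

Expected counts E_i = n·p_i: 319×0.25 = 79.75, 319×0.21 = 66.99, 319×0.28 = 89.32, 319×0.26 = 82.94.
χ² = (82−79.75)²/79.75 + (73−66.99)²/66.99 + (85−89.32)²/89.32 + (79−82.94)²/82.94
   = 0.0635 + 0.5392 + 0.2089 + 0.1872
The largest term is for 1: 0.539.

1, 0.539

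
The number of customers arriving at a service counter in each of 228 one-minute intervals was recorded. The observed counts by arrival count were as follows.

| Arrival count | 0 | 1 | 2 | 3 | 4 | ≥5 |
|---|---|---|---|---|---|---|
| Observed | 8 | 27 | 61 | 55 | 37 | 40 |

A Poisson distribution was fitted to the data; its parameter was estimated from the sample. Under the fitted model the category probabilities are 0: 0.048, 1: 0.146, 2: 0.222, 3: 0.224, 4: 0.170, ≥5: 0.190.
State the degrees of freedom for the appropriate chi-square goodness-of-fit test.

There are k = 6 categories and 1 parameter estimated from the data, so df = 6 − 1 − 1 = 4.

4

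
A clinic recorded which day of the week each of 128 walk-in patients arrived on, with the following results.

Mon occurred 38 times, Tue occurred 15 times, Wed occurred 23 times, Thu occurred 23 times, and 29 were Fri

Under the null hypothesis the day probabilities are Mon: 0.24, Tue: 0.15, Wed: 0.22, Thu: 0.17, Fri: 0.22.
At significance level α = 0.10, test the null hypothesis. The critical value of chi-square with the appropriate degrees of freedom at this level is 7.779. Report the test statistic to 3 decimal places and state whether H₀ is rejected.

3.685; do not reject

Expected counts E_i = n·p_i: 128×0.24 = 30.72, 128×0.15 = 19.2, 128×0.22 = 28.16, 128×0.17 = 21.76, 128×0.22 = 28.16.
Mon: (38 − 30.72)²/30.72 = 52.9984/30.72 = 1.7252
Tue: (15 − 19.2)²/19.2 = 17.64/19.2 = 0.9188
Wed: (23 − 28.16)²/28.16 = 26.6256/28.16 = 0.9455
Thu: (23 − 21.76)²/21.76 = 1.5376/21.76 = 0.0707
Fri: (29 − 28.16)²/28.16 = 0.7056/28.16 = 0.0251
Sum = 3.685
df = 4. Since 3.685 < 7.779, we do not reject H₀.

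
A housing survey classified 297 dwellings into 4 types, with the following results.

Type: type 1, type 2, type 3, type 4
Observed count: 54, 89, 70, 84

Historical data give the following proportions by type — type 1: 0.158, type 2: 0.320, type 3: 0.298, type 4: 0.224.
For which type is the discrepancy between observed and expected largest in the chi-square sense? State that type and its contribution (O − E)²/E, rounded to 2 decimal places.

type 4, 4.59

Expected counts E_i = n·p_i: 297×0.158 = 46.926, 297×0.320 = 95.04, 297×0.298 = 88.506, 297×0.224 = 66.528.
cat         O        E   (O−E)²/E
type 1     54   46.926      1.066
type 2     89    95.04      0.384
type 3     70   88.506      3.869
type 4     84   66.528      4.589
The largest term is for type 4: 4.59.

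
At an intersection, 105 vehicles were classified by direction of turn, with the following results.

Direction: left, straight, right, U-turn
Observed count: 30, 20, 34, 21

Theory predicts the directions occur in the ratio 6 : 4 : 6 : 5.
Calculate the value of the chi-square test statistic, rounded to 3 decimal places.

1.173

Ratio total = 21. Expected counts: 105×6/21 = 30, 105×4/21 = 20, 105×6/21 = 30, 105×5/21 = 25.
cat           O        E   (O−E)²/E
left         30       30     0.0000
straight     20       20     0.0000
right        34       30     0.5333
U-turn       21       25     0.6400
Sum = 1.173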